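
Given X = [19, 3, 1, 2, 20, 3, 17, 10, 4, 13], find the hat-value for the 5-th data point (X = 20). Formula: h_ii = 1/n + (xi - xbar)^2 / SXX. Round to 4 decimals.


Mean of X: xbar = 9.2000.
SXX = 511.6000.
For X = 20: h = 1/10 + (20 - 9.2000)^2/511.6000 = 0.3280.

0.3280


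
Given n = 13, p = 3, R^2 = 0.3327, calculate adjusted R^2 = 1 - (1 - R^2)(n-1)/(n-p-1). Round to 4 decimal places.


Using the formula:
(1 - 0.3327) = 0.6673.
Multiply by 12/9: 0.6673 * 12 = 8.0076, then 8.0076 / 9 = 0.8897.
Adj R^2 = 1 - 0.8897 = 0.1103.

0.1103


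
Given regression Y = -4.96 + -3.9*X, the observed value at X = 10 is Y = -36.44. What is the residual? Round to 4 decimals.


Predicted = -4.96 + -3.9 * 10 = -43.9600.
Residual = -36.44 - -43.9600 = 7.5200.

7.5200


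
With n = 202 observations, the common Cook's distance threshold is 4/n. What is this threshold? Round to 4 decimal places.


Using the rule of thumb:
Threshold = 4 / 202 = 0.0198.

0.0198


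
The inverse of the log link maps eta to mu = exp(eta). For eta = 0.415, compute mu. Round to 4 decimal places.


Apply the inverse link:
mu = e^0.415 = 1.5144.

1.5144


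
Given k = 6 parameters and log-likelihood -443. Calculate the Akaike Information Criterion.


Compute:
2k = 2*6 = 12.
-2*loglik = -2*(-443) = 886.
AIC = 12 + 886 = 898.

898


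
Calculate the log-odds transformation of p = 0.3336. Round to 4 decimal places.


The odds are p/(1-p) = 0.3336 / 0.6664 = 0.5006.
logit(p) = ln(0.5006) = -0.6919.

-0.6919


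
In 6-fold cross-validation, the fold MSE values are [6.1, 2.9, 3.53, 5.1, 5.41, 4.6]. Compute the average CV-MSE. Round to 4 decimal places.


Total MSE across folds = 27.6400.
CV-MSE = 27.6400/6 = 4.6067.

4.6067


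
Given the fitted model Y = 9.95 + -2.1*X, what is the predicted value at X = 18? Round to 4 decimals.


Substitute X = 18 into the equation:
Y = 9.95 + -2.1 * 18 = 9.95 + -37.8000 = -27.8500.

-27.8500


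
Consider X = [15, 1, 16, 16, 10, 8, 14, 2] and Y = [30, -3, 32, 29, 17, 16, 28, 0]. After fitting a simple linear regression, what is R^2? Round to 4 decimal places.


After computing the OLS fit (b0=-4.3346, b1=2.2400):
SSres = 15.8174, SStot = 1327.8750.
R^2 = 1 - 15.8174/1327.8750 = 0.9881.

0.9881


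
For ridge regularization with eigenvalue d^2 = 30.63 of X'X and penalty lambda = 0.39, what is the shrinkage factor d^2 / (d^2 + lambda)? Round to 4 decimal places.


Compute the denominator: 30.63 + 0.39 = 31.0200.
Shrinkage factor = 30.63 / 31.0200 = 0.9874.

0.9874


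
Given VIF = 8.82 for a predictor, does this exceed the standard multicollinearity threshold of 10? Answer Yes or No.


Compare VIF = 8.82 to the threshold of 10.
8.82 < 10, so the answer is No.

No


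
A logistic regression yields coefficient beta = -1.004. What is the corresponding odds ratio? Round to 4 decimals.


Odds ratio = exp(beta) = exp(-1.004).
= 0.3664.

0.3664


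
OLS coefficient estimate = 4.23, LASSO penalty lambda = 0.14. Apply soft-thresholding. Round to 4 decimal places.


Check: |4.23| = 4.23 vs lambda = 0.14.
Since |beta| > lambda, coefficient = sign(beta)*(|beta| - lambda) = 4.0900.
Soft-thresholded coefficient = 4.0900.

4.0900


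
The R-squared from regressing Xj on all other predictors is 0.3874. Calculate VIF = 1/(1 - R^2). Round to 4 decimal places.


VIF = 1 / (1 - 0.3874).
= 1 / 0.6126 = 1.6324.

1.6324


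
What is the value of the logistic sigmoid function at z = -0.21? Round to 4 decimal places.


Compute exp(0.2100) = 1.2337.
Sigmoid = 1 / (1 + 1.2337) = 1 / 2.2337 = 0.4477.

0.4477


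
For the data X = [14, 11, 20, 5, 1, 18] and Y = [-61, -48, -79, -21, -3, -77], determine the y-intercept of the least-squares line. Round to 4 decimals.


First find the slope: b1 = -4.1408.
Means: xbar = 11.5000, ybar = -48.1667.
b0 = ybar - b1 * xbar = -48.1667 - -4.1408 * 11.5000 = -0.5478.

-0.5478


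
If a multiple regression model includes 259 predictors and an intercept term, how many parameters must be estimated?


Each predictor gets one coefficient, plus one intercept.
Total parameters = 259 + 1 = 260.

260


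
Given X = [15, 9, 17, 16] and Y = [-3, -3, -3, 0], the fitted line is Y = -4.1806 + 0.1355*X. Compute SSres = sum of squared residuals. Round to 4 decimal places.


Compute predicted values, then residuals = yi - yhat_i.
Residuals: [-0.8519, -0.0389, -1.1229, 2.0126].
SSres = sum(residual^2) = 6.0387.

6.0387


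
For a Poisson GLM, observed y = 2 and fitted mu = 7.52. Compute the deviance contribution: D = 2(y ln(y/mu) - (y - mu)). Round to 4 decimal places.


First: ln(2/7.52) = -1.324419.
Then: 2 * -1.324419 = -2.648838.
y - mu = 2 - 7.52 = -5.52.
D = 2(-2.648838 - -5.52) = 5.742324, which rounds to 5.7423.

5.7423


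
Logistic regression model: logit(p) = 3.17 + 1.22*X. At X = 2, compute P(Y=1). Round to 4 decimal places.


Linear predictor: z = 3.17 + 1.22 * 2 = 5.6100.
P = 1/(1 + exp(-5.6100)) = 1/(1 + 0.0037) = 0.9964.

0.9964


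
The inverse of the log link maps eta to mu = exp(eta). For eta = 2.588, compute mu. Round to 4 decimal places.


The inverse log link gives:
mu = exp(2.588) = 13.3031.

13.3031


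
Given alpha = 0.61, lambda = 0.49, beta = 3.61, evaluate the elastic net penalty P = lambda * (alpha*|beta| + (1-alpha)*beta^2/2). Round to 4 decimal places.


L1 component = 0.61 * |3.61| = 2.2021.
L2 component = 0.39 * 3.61^2 / 2 = 2.5413.
Penalty = 0.49 * (2.2021 + 2.5413) = 0.49 * 4.7434 = 2.3242.

2.3242


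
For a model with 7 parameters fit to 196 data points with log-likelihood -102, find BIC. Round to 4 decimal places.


k * ln(n) = 7 * ln(196) = 7 * 5.278115 = 36.946805.
-2 * loglik = -2 * (-102) = 204.
BIC = 36.946805 + 204 = 240.946805, which rounds to 240.9468.

240.9468


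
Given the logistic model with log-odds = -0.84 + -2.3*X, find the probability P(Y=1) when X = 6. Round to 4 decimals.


Compute z = -0.84 + (-2.3)(6) = -14.6400.
exp(-z) = 2280716.0303.
P = 1/(1 + 2280716.0303) = 0.0000.

0.0000


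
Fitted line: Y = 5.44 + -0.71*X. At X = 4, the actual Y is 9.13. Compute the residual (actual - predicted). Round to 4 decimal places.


Predicted = 5.44 + -0.71 * 4 = 2.6000.
Residual = 9.13 - 2.6000 = 6.5300.

6.5300


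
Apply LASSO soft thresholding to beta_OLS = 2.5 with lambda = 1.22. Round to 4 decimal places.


Absolute value: |2.5| = 2.5.
Compare to lambda = 1.22.
Since |beta| > lambda, coefficient = sign(beta)*(|beta| - lambda) = 1.2800.

1.2800


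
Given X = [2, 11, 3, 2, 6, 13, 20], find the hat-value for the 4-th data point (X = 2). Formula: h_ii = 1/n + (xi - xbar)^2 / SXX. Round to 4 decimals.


Compute xbar = 8.1429 with n = 7 observations.
SXX = 278.8571.
Leverage = 1/7 + (2 - 8.1429)^2/278.8571 = 0.2782.

0.2782


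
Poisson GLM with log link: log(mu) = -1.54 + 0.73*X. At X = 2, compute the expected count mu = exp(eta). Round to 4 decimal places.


Compute eta = -1.54 + 0.73 * 2 = -0.0800.
Apply inverse link: mu = e^-0.0800 = 0.9231.

0.9231


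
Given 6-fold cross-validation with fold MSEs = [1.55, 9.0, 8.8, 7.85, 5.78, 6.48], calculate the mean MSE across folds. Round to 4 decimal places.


Total MSE across folds = 39.4600.
CV-MSE = 39.4600/6 = 6.5767.

6.5767


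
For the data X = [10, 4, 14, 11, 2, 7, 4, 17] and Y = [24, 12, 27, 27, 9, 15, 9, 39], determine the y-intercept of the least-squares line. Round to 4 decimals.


First find the slope: b1 = 1.9796.
Means: xbar = 8.6250, ybar = 20.2500.
b0 = ybar - b1 * xbar = 20.2500 - 1.9796 * 8.6250 = 3.1761.

3.1761


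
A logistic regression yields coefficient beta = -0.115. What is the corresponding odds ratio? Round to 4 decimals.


Odds ratio = exp(beta) = exp(-0.115).
= 0.8914.

0.8914


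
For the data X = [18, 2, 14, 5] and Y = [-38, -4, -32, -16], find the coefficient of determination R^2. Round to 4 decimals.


After computing the OLS fit (b0=-2.7111, b1=-2.0296):
SSres = 19.8519, SStot = 715.0000.
R^2 = 1 - 19.8519/715.0000 = 0.9722.

0.9722


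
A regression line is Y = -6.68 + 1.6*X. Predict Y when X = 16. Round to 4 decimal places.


Predicted value:
Y = -6.68 + (1.6)(16) = -6.68 + 25.6000 = 18.9200.

18.9200


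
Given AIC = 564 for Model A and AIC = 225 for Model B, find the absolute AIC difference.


Compute |564 - 225| = 339.
Model B has the smaller AIC.

339


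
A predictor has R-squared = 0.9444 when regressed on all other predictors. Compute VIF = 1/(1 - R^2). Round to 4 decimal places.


Using VIF = 1/(1 - R^2_j):
1 - 0.9444 = 0.0556.
VIF = 17.9856.

17.9856


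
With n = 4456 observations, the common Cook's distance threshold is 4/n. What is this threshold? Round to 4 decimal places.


The threshold is 4/n.
4/4456 = 0.0009.

0.0009


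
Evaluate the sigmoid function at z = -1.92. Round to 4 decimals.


exp(1.9200) = 6.8210.
1 + exp(-z) = 7.8210.
sigmoid = 1/7.8210 = 0.1279.

0.1279


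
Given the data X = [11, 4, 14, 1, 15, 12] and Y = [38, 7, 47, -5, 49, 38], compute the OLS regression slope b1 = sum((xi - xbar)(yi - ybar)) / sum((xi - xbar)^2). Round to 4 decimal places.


Calculate xbar = 9.5000, ybar = 29.0000.
S_xx = 161.5000, S_xy = 637.0000.
Using b1 = S_xy / S_xx = 637.0000 / 161.5000, we get b1 = 3.9443.

3.9443


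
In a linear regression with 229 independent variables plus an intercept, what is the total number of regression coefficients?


Including the intercept, the model has 229 predictor coefficients + 1 intercept.
Total = 230.

230


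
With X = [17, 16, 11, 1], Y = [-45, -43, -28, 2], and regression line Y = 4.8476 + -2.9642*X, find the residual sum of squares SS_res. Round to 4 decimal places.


For each point, residual = actual - predicted.
Residuals: [0.5438, -0.4204, -0.2414, 0.1166].
Sum of squared residuals = 0.5443.

0.5443


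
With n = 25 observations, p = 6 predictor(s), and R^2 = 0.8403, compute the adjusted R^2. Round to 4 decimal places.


Plug in: Adj R^2 = 1 - (1 - 0.8403) * 24/18.
= 1 - 0.1597 * 24/18
= 1 - 3.8328 / 18
= 1 - 0.2129 = 0.7871.

0.7871


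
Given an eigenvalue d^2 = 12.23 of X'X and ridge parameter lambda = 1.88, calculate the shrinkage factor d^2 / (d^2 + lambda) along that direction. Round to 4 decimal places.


Denominator = d^2 + lambda = 12.23 + 1.88 = 14.1100.
Shrinkage = 12.23 / 14.1100 = 0.8668.

0.8668


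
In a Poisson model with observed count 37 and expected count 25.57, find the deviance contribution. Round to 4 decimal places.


y/mu = 37/25.57 = 1.447008 (approx.), and ln(37/25.57) = 0.369498.
y * ln(y/mu) = 37 * 0.369498 = 13.671426.
y - mu = 11.43.
D = 2 * (13.671426 - 11.43) = 4.482852, which rounds to 4.4829.

4.4829


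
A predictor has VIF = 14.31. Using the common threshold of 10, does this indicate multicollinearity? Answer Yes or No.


Compare VIF = 14.31 to the threshold of 10.
14.31 >= 10, so the answer is Yes.

Yes


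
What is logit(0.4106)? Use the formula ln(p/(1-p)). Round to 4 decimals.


Compute the odds: 0.4106/0.5894 = 0.6966.
Take the natural log: ln(0.6966) = -0.3615.

-0.3615


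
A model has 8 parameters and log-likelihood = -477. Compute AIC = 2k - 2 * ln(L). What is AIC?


Compute:
2k = 2*8 = 16.
-2*loglik = -2*(-477) = 954.
AIC = 16 + 954 = 970.

970


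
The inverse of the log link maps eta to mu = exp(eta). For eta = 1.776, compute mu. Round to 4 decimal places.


Apply the inverse link:
mu = e^1.776 = 5.9062.

5.9062


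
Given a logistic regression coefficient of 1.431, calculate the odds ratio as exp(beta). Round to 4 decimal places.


exp(1.431) = 4.1829.
So the odds ratio is 4.1829.

4.1829


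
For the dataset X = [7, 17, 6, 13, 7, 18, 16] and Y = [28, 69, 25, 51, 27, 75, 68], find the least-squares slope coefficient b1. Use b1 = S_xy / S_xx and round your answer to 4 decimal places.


Calculate xbar = 12.0000, ybar = 49.0000.
S_xx = 164.0000, S_xy = 693.0000.
Using b1 = S_xy / S_xx = 693.0000 / 164.0000, we get b1 = 4.2256.

4.2256


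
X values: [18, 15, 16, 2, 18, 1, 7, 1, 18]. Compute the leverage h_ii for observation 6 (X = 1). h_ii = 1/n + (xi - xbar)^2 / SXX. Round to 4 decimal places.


n = 9, xbar = 10.6667.
SXX = sum((xi - xbar)^2) = 484.0000.
h = 1/9 + (1 - 10.6667)^2 / 484.0000 = 0.3042.

0.3042


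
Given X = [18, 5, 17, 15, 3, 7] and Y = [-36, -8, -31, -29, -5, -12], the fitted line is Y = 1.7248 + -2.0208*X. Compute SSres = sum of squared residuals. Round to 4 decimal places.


Predicted values from Y = 1.7248 + -2.0208*X.
Residuals: [-1.3504, 0.3792, 1.6288, -0.4128, -0.6624, 0.4208].
SSres = 5.4066.

5.4066


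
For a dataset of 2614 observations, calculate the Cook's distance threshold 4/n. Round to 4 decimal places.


Using the rule of thumb:
Threshold = 4 / 2614 = 0.0015.

0.0015


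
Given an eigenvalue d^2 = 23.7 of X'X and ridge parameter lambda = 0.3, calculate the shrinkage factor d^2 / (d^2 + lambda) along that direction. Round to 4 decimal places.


Denominator = d^2 + lambda = 23.7 + 0.3 = 24.0000.
Shrinkage = 23.7 / 24.0000 = 0.9875.

0.9875


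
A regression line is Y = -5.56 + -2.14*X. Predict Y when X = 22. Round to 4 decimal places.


Predicted value:
Y = -5.56 + (-2.14)(22) = -5.56 + -47.0800 = -52.6400.

-52.6400


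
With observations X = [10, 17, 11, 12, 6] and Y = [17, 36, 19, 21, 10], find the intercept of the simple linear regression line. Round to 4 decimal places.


Compute b1 = 2.3790 from the OLS formula.
With xbar = 11.2000 and ybar = 20.6000, the intercept is:
b0 = 20.6000 - 2.3790 * 11.2000 = -6.0446.

-6.0446


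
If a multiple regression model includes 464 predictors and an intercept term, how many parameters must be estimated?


Total coefficients = number of predictors + 1 (for the intercept).
= 464 + 1 = 465.

465


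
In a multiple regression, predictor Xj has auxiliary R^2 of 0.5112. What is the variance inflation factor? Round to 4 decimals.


Denominator: 1 - 0.5112 = 0.4888.
VIF = 1 / 0.4888 = 2.0458.

2.0458


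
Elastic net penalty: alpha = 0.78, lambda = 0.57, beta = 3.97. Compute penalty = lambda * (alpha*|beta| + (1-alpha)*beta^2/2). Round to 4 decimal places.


alpha * |beta| = 0.78 * 3.97 = 3.0966.
(1-alpha) * beta^2/2 = 0.22 * 15.7609/2 = 1.7337.
Total = 0.57 * (3.0966 + 1.7337) = 2.7533.

2.7533


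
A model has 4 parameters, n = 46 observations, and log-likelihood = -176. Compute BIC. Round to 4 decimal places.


Compute k*ln(n) = 4*ln(46) = 4*3.828641 = 15.314564.
Then -2*loglik = 352.
BIC = 15.314564 + 352 = 367.314564, which rounds to 367.3146.

367.3146


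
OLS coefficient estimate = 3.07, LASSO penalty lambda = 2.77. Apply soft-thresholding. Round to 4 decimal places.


Absolute value: |3.07| = 3.07.
Compare to lambda = 2.77.
Since |beta| > lambda, coefficient = sign(beta)*(|beta| - lambda) = 0.3000.

0.3000


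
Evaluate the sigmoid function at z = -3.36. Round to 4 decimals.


Compute exp(3.3600) = 28.7892.
Sigmoid = 1 / (1 + 28.7892) = 1 / 29.7892 = 0.0336.

0.0336


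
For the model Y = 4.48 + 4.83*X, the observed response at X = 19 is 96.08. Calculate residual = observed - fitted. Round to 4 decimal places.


Fitted value at X = 19 is yhat = 4.48 + 4.83*19 = 96.2500.
Residual = 96.08 - 96.2500 = -0.1700.

-0.1700


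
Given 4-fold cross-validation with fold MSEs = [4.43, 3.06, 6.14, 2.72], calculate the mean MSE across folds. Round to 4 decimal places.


Total MSE across folds = 16.3500.
CV-MSE = 16.3500/4 = 4.0875.

4.0875


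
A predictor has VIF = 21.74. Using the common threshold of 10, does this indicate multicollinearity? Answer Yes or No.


Compare VIF = 21.74 to the threshold of 10.
21.74 >= 10, so the answer is Yes.

Yes


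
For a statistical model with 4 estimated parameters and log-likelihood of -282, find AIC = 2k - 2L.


AIC = 2*4 - 2*(-282).
= 8 + 564 = 572.

572


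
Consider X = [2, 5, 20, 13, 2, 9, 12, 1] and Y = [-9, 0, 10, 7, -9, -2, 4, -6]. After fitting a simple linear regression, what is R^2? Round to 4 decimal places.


The fitted line is Y = -8.7009 + 1.0095*X.
SSres = 41.8465, SStot = 363.8750.
R^2 = 1 - SSres/SStot = 0.8850.

0.8850


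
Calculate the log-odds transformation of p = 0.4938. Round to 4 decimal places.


1 - p = 0.5062.
p/(1-p) = 0.9755.
logit = ln(0.9755) = -0.0248.

-0.0248


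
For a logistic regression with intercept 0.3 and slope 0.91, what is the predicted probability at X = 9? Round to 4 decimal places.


Linear predictor: z = 0.3 + 0.91 * 9 = 8.4900.
P = 1/(1 + exp(-8.4900)) = 1/(1 + 0.0002) = 0.9998.

0.9998


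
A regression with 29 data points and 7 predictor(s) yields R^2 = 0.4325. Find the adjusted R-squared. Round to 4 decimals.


Adjusted R^2 = 1 - (1 - R^2) * (n-1)/(n-p-1).
(1 - R^2) = 0.5675.
(n-1)/(n-p-1) = 28/21.
(1 - R^2) * (n-1) = 0.5675 * 28 = 15.8900.
Divide by (n-p-1): 15.8900 / 21 = 0.7567.
Adj R^2 = 1 - 0.7567 = 0.2433.

0.2433


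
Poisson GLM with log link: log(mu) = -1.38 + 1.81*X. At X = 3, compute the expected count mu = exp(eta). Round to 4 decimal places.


Compute eta = -1.38 + 1.81 * 3 = 4.0500.
Apply inverse link: mu = e^4.0500 = 57.3975.

57.3975


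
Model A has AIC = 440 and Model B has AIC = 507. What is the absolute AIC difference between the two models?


|AIC_A - AIC_B| = |440 - 507| = 67.
Model A is preferred (lower AIC).

67


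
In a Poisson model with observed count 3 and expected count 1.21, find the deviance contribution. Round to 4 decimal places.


First: ln(3/1.21) = 0.907992.
Then: 3 * 0.907992 = 2.723976.
y - mu = 3 - 1.21 = 1.79.
D = 2(2.723976 - 1.79) = 1.867952, which rounds to 1.8680.

1.8680


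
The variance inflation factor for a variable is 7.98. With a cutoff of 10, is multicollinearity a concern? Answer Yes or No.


Compare VIF = 7.98 to the threshold of 10.
7.98 < 10, so the answer is No.

No


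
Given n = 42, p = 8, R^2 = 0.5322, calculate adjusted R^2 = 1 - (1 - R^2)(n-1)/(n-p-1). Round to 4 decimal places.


Plug in: Adj R^2 = 1 - (1 - 0.5322) * 41/33.
= 1 - 0.4678 * 41/33
= 1 - 19.1798 / 33
= 1 - 0.5812 = 0.4188.

0.4188


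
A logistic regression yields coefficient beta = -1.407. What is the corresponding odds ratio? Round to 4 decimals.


Odds ratio = exp(beta) = exp(-1.407).
= 0.2449.

0.2449


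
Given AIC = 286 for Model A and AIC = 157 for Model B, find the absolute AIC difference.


Compute |286 - 157| = 129.
Model B has the smaller AIC.

129


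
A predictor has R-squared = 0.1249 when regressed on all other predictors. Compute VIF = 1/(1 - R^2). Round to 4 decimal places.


VIF = 1 / (1 - 0.1249).
= 1 / 0.8751 = 1.1427.

1.1427


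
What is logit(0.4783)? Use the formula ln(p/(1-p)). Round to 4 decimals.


Compute the odds: 0.4783/0.5217 = 0.9168.
Take the natural log: ln(0.9168) = -0.0869.

-0.0869


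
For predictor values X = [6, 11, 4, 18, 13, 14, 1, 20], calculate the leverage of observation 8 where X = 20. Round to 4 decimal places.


Mean of X: xbar = 10.8750.
SXX = 316.8750.
For X = 20: h = 1/8 + (20 - 10.8750)^2/316.8750 = 0.3878.

0.3878


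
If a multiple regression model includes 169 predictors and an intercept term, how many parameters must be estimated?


Total coefficients = number of predictors + 1 (for the intercept).
= 169 + 1 = 170.

170


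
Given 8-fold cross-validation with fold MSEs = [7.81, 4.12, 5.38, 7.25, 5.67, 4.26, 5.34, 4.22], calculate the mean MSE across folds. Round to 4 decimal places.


Sum of fold MSEs = 44.0500.
Average = 44.0500 / 8 = 5.5063.

5.5063


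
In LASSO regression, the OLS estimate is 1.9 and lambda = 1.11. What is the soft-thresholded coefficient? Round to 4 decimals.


Absolute value: |1.9| = 1.9.
Compare to lambda = 1.11.
Since |beta| > lambda, coefficient = sign(beta)*(|beta| - lambda) = 0.7900.

0.7900


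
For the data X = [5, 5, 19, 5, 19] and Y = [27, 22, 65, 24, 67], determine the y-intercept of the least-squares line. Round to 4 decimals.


Compute b1 = 2.9762 from the OLS formula.
With xbar = 10.6000 and ybar = 41.0000, the intercept is:
b0 = 41.0000 - 2.9762 * 10.6000 = 9.4524.

9.4524


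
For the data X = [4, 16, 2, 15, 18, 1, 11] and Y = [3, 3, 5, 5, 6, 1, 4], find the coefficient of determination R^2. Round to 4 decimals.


After computing the OLS fit (b0=2.6182, b1=0.1294):
SSres = 11.7350, SStot = 16.8571.
R^2 = 1 - 11.7350/16.8571 = 0.3039.

0.3039


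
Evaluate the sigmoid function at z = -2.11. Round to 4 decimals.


exp(2.1100) = 8.2482.
1 + exp(-z) = 9.2482.
sigmoid = 1/9.2482 = 0.1081.

0.1081


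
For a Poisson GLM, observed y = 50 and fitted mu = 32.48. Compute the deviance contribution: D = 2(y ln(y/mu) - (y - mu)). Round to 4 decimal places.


First: ln(50/32.48) = 0.431398.
Then: 50 * 0.431398 = 21.569900.
y - mu = 50 - 32.48 = 17.52.
D = 2(21.569900 - 17.52) = 8.099800, which rounds to 8.0998.

8.0998


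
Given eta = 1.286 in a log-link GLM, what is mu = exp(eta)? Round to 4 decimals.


mu = exp(eta) = exp(1.286).
= 3.6183.

3.6183


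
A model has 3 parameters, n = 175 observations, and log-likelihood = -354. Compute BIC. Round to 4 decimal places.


ln(175) = 5.164786.
k * ln(n) = 3 * 5.164786 = 15.494358.
-2L = 708.
BIC = 15.494358 + 708 = 723.494358, which rounds to 723.4944.

723.4944


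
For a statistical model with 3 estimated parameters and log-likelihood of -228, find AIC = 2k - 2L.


AIC = 2k - 2*loglik = 2(3) - 2(-228).
= 6 + 456 = 462.

462


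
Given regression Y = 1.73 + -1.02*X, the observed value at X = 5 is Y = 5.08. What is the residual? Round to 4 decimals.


Fitted value at X = 5 is yhat = 1.73 + -1.02*5 = -3.3700.
Residual = 5.08 - -3.3700 = 8.4500.

8.4500


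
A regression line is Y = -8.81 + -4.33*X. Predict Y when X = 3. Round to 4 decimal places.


Substitute X = 3 into the equation:
Y = -8.81 + -4.33 * 3 = -8.81 + -12.9900 = -21.8000.

-21.8000


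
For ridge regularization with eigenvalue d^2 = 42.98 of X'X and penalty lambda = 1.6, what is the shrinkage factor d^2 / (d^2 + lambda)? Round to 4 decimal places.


Denominator = d^2 + lambda = 42.98 + 1.6 = 44.5800.
Shrinkage = 42.98 / 44.5800 = 0.9641.

0.9641


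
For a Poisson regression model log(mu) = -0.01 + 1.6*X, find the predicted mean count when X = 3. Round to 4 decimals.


Compute eta = -0.01 + 1.6 * 3 = 4.7900.
Apply inverse link: mu = e^4.7900 = 120.3014.

120.3014


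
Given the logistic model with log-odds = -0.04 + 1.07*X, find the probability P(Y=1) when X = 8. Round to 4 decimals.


Linear predictor: z = -0.04 + 1.07 * 8 = 8.5200.
P = 1/(1 + exp(-8.5200)) = 1/(1 + 0.0002) = 0.9998.

0.9998


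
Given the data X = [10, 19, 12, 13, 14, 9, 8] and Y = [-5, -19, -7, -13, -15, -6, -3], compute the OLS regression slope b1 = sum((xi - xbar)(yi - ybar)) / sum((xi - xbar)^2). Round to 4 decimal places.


Calculate xbar = 12.1429, ybar = -9.7143.
S_xx = 82.8571, S_xy = -126.2857.
Using b1 = S_xy / S_xx = -126.2857 / 82.8571, we get b1 = -1.5241.

-1.5241


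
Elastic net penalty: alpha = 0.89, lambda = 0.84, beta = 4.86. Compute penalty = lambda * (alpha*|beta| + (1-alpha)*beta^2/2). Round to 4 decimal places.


Compute:
L1 = 0.89 * 4.86 = 4.3254.
L2 = 0.11 * 4.86^2 / 2 = 1.2991.
Penalty = 0.84 * (4.3254 + 1.2991) = 4.7246.

4.7246


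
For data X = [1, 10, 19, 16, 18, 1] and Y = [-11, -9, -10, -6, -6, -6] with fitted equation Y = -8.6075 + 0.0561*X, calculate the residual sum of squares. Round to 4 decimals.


Predicted values from Y = -8.6075 + 0.0561*X.
Residuals: [-2.4486, -0.9535, -2.4584, 1.7099, 1.5977, 2.5514].
SSres = 24.9346.

24.9346


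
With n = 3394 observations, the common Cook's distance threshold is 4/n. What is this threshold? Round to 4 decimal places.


Cook's distance cutoff = 4/n = 4/3394.
= 0.0012.

0.0012


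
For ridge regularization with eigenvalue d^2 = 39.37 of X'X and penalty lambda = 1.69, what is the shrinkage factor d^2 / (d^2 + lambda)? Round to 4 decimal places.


Compute the denominator: 39.37 + 1.69 = 41.0600.
Shrinkage factor = 39.37 / 41.0600 = 0.9588.

0.9588


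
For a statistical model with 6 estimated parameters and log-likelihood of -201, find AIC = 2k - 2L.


Compute:
2k = 2*6 = 12.
-2*loglik = -2*(-201) = 402.
AIC = 12 + 402 = 414.

414


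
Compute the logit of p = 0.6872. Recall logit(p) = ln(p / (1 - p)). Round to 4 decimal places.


1 - p = 0.3128.
p/(1-p) = 2.1969.
logit = ln(2.1969) = 0.7871.

0.7871


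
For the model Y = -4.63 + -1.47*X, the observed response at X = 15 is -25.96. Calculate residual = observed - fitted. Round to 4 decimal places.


Fitted value at X = 15 is yhat = -4.63 + -1.47*15 = -26.6800.
Residual = -25.96 - -26.6800 = 0.7200.

0.7200


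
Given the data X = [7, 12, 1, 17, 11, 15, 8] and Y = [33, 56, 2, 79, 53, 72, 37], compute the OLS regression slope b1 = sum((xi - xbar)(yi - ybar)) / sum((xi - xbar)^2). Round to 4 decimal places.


First compute the means: xbar = 10.1429, ybar = 47.4286.
Then S_xx = sum((xi - xbar)^2) = 172.8571.
S_xy = sum((xi - xbar)(yi - ybar)) = 839.5714.
b1 = S_xy / S_xx = 839.5714 / 172.8571 = 4.8570.

4.8570


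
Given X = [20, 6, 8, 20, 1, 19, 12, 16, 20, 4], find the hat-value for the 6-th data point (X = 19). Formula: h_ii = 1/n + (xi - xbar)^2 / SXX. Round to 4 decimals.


n = 10, xbar = 12.6000.
SXX = sum((xi - xbar)^2) = 490.4000.
h = 1/10 + (19 - 12.6000)^2 / 490.4000 = 0.1835.

0.1835


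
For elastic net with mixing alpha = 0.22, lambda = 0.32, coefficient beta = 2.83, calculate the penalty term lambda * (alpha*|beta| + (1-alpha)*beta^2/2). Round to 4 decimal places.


Compute:
L1 = 0.22 * 2.83 = 0.6226.
L2 = 0.78 * 2.83^2 / 2 = 3.1235.
Penalty = 0.32 * (0.6226 + 3.1235) = 1.1987.

1.1987


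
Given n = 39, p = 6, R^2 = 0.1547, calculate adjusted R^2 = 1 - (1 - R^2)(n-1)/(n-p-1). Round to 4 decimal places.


Using the formula:
(1 - 0.1547) = 0.8453.
Multiply by 38/32: 0.8453 * 38 = 32.1214, then 32.1214 / 32 = 1.0038.
Adj R^2 = 1 - 1.0038 = -0.0038.

-0.0038


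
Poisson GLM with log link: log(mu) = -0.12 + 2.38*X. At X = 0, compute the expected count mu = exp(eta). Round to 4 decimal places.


Compute eta = -0.12 + 2.38 * 0 = -0.1200.
Apply inverse link: mu = e^-0.1200 = 0.8869.

0.8869


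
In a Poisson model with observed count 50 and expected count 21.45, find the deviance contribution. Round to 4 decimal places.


y/mu = 50/21.45 = 2.331002 (approx.), and ln(50/21.45) = 0.846298.
y * ln(y/mu) = 50 * 0.846298 = 42.314900.
y - mu = 28.55.
D = 2 * (42.314900 - 28.55) = 27.529800, which rounds to 27.5298.

27.5298


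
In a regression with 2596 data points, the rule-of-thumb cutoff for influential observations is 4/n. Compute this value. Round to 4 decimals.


The threshold is 4/n.
4/2596 = 0.0015.

0.0015


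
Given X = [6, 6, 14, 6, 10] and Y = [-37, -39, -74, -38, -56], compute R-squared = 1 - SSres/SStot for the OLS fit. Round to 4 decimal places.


After computing the OLS fit (b0=-11.0000, b1=-4.5000):
SSres = 2.0000, SStot = 1038.8000.
R^2 = 1 - 2.0000/1038.8000 = 0.9981.

0.9981


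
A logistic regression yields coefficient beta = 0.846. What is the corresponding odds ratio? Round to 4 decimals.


Odds ratio = exp(beta) = exp(0.846).
= 2.3303.

2.3303


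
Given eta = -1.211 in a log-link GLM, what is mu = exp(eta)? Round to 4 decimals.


The inverse log link gives:
mu = exp(-1.211) = 0.2979.

0.2979


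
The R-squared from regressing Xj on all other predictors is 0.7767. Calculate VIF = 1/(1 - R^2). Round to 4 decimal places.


Denominator: 1 - 0.7767 = 0.2233.
VIF = 1 / 0.2233 = 4.4783.

4.4783


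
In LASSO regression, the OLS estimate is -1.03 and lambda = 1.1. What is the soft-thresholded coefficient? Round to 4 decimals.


Absolute value: |-1.03| = 1.03.
Compare to lambda = 1.1.
Since |beta| <= lambda, the coefficient is set to 0.

0.0000


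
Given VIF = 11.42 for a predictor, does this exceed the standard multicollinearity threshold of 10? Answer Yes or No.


Compare VIF = 11.42 to the threshold of 10.
11.42 >= 10, so the answer is Yes.

Yes


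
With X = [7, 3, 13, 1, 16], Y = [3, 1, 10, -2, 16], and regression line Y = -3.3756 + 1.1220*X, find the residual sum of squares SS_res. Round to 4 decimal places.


Predicted values from Y = -3.3756 + 1.1220*X.
Residuals: [-1.4784, 1.0096, -1.2104, 0.2536, 1.4236].
SSres = 6.7610.

6.7610


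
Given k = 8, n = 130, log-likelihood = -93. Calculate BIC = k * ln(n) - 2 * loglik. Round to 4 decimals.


ln(130) = 4.867534.
k * ln(n) = 8 * 4.867534 = 38.940272.
-2L = 186.
BIC = 38.940272 + 186 = 224.940272, which rounds to 224.9403.

224.9403


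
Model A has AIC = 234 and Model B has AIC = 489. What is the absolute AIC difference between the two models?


Compute |234 - 489| = 255.
Model A has the smaller AIC.

255


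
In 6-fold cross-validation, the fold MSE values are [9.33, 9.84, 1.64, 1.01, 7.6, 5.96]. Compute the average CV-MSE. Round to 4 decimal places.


Total MSE across folds = 35.3800.
CV-MSE = 35.3800/6 = 5.8967.

5.8967


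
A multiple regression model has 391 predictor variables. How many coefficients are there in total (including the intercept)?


Including the intercept, the model has 391 predictor coefficients + 1 intercept.
Total = 392.

392


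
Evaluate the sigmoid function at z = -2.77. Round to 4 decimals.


First, exp(2.7700) = 15.9586.
Then sigma(z) = 1/(1 + 15.9586) = 0.0590.

0.0590


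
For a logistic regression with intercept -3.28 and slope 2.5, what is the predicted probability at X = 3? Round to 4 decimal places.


z = -3.28 + 2.5 * 3 = 4.2200.
Sigmoid: P = 1 / (1 + exp(-4.2200)) = 0.9855.

0.9855


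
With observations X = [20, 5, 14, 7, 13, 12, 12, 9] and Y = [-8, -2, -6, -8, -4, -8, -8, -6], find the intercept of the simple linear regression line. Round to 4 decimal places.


First find the slope: b1 = -0.2200.
Means: xbar = 11.5000, ybar = -6.2500.
b0 = ybar - b1 * xbar = -6.2500 - -0.2200 * 11.5000 = -3.7200.

-3.7200


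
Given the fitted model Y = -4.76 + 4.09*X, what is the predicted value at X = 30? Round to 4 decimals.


Plug X = 30 into Y = -4.76 + 4.09*X:
Y = -4.76 + 122.7000 = 117.9400.

117.9400


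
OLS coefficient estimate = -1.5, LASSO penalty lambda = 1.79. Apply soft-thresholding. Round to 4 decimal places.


|beta_OLS| = 1.5.
lambda = 1.79.
Since |beta| <= lambda, the coefficient is set to 0.
Result = 0.0000.

0.0000


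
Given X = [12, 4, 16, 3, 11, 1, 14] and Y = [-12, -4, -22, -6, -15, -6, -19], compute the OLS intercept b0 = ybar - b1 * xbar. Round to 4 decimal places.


Compute b1 = -1.1115 from the OLS formula.
With xbar = 8.7143 and ybar = -12.0000, the intercept is:
b0 = -12.0000 - -1.1115 * 8.7143 = -2.3142.

-2.3142


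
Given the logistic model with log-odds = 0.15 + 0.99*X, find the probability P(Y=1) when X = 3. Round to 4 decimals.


Linear predictor: z = 0.15 + 0.99 * 3 = 3.1200.
P = 1/(1 + exp(-3.1200)) = 1/(1 + 0.0442) = 0.9577.

0.9577


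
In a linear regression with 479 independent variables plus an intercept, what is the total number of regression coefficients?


Including the intercept, the model has 479 predictor coefficients + 1 intercept.
Total = 480.

480


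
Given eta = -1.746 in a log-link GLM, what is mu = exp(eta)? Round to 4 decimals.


Apply the inverse link:
mu = e^-1.746 = 0.1745.

0.1745


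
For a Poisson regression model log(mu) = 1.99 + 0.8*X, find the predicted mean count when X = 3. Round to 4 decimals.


Compute eta = 1.99 + 0.8 * 3 = 4.3900.
Apply inverse link: mu = e^4.3900 = 80.6404.

80.6404


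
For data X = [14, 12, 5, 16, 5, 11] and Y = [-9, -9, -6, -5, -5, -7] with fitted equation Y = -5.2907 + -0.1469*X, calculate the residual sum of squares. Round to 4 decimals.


Compute predicted values, then residuals = yi - yhat_i.
Residuals: [-1.6527, -1.9465, 0.0252, 2.6411, 1.0252, -0.0934].
SSres = sum(residual^2) = 14.5561.

14.5561


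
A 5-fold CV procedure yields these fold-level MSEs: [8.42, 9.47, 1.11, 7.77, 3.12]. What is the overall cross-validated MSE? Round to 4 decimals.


Total MSE across folds = 29.8900.
CV-MSE = 29.8900/5 = 5.9780.

5.9780


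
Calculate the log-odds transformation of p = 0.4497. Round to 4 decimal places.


Compute the odds: 0.4497/0.5503 = 0.8172.
Take the natural log: ln(0.8172) = -0.2019.

-0.2019


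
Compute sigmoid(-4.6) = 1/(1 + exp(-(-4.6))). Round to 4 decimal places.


Compute exp(4.6000) = 99.4843.
Sigmoid = 1 / (1 + 99.4843) = 1 / 100.4843 = 0.0100.

0.0100


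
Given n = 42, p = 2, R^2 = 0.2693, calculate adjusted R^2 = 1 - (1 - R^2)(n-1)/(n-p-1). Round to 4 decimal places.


Plug in: Adj R^2 = 1 - (1 - 0.2693) * 41/39.
= 1 - 0.7307 * 41/39
= 1 - 29.9587 / 39
= 1 - 0.7682 = 0.2318.

0.2318


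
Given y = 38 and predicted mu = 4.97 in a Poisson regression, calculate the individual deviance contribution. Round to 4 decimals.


y/mu = 38/4.97 = 7.645875 (approx.), and ln(38/4.97) = 2.034166.
y * ln(y/mu) = 38 * 2.034166 = 77.298308.
y - mu = 33.03.
D = 2 * (77.298308 - 33.03) = 88.536616, which rounds to 88.5366.

88.5366


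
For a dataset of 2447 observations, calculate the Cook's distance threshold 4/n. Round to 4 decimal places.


Cook's distance cutoff = 4/n = 4/2447.
= 0.0016.

0.0016


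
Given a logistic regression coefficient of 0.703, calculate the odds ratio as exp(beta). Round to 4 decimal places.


The odds ratio is computed as:
OR = e^(0.703) = 2.0198.

2.0198


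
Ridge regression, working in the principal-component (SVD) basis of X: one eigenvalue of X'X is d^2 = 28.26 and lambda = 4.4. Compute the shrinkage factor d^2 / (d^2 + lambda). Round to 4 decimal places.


Compute the denominator: 28.26 + 4.4 = 32.6600.
Shrinkage factor = 28.26 / 32.6600 = 0.8653.

0.8653


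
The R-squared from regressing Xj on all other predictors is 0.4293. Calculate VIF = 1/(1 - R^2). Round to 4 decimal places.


VIF = 1 / (1 - 0.4293).
= 1 / 0.5707 = 1.7522.

1.7522


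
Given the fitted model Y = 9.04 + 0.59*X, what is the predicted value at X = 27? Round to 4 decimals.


Plug X = 27 into Y = 9.04 + 0.59*X:
Y = 9.04 + 15.9300 = 24.9700.

24.9700


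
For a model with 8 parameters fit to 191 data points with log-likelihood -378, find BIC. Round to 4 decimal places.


k * ln(n) = 8 * ln(191) = 8 * 5.252273 = 42.018184.
-2 * loglik = -2 * (-378) = 756.
BIC = 42.018184 + 756 = 798.018184, which rounds to 798.0182.

798.0182


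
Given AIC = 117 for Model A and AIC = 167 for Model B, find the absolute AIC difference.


Compute |117 - 167| = 50.
Model A has the smaller AIC.

50


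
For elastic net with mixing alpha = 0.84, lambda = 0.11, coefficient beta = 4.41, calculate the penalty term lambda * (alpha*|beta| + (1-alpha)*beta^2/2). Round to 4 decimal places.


Compute:
L1 = 0.84 * 4.41 = 3.7044.
L2 = 0.16 * 4.41^2 / 2 = 1.5558.
Penalty = 0.11 * (3.7044 + 1.5558) = 0.5786.

0.5786


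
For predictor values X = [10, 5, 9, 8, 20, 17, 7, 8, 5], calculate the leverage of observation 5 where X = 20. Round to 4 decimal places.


n = 9, xbar = 9.8889.
SXX = sum((xi - xbar)^2) = 216.8889.
h = 1/9 + (20 - 9.8889)^2 / 216.8889 = 0.5825.

0.5825


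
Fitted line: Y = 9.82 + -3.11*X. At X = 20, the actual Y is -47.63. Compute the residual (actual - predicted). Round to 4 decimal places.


Compute yhat = 9.82 + (-3.11)(20) = -52.3800.
Residual = actual - predicted = -47.63 - -52.3800 = 4.7500.

4.7500


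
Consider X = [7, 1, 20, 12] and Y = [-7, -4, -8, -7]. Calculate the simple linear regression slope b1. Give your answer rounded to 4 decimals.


The sample means are xbar = 10.0000 and ybar = -6.5000.
Compute S_xx = 194.0000 and S_xy = -37.0000.
Slope b1 = S_xy / S_xx = -37.0000 / 194.0000 = -0.1907.

-0.1907


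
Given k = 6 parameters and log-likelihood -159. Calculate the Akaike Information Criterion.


AIC = 2k - 2*loglik = 2(6) - 2(-159).
= 12 + 318 = 330.

330


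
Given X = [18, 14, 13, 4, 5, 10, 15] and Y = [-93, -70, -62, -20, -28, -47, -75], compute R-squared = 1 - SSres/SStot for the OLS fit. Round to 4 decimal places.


After computing the OLS fit (b0=0.0000, b1=-5.0000):
SSres = 36.0000, SStot = 4121.7143.
R^2 = 1 - 36.0000/4121.7143 = 0.9913.

0.9913


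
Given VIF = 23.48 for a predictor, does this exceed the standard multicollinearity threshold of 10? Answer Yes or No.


Compare VIF = 23.48 to the threshold of 10.
23.48 >= 10, so the answer is Yes.

Yes


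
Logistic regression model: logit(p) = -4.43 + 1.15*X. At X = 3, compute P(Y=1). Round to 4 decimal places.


Compute z = -4.43 + (1.15)(3) = -0.9800.
exp(-z) = 2.6645.
P = 1/(1 + 2.6645) = 0.2729.

0.2729


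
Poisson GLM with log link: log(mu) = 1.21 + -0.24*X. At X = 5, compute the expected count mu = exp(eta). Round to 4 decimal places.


Linear predictor: eta = 1.21 + (-0.24)(5) = 0.0100.
Expected count: mu = exp(0.0100) = 1.0101.

1.0101


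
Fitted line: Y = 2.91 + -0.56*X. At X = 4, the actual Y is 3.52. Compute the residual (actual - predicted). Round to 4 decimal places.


Fitted value at X = 4 is yhat = 2.91 + -0.56*4 = 0.6700.
Residual = 3.52 - 0.6700 = 2.8500.

2.8500


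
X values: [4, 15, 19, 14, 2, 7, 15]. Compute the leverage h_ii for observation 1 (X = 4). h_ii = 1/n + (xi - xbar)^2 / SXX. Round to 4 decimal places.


Mean of X: xbar = 10.8571.
SXX = 250.8571.
For X = 4: h = 1/7 + (4 - 10.8571)^2/250.8571 = 0.3303.

0.3303


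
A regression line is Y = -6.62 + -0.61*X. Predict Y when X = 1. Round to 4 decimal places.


Substitute X = 1 into the equation:
Y = -6.62 + -0.61 * 1 = -6.62 + -0.6100 = -7.2300.

-7.2300


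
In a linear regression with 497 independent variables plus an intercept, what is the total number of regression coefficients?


Total coefficients = number of predictors + 1 (for the intercept).
= 497 + 1 = 498.

498


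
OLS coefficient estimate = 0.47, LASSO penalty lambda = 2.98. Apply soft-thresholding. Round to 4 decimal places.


|beta_OLS| = 0.47.
lambda = 2.98.
Since |beta| <= lambda, the coefficient is set to 0.
Result = 0.0000.

0.0000


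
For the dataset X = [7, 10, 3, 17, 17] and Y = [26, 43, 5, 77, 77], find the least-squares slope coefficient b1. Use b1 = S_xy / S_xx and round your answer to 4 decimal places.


First compute the means: xbar = 10.8000, ybar = 45.6000.
Then S_xx = sum((xi - xbar)^2) = 152.8000.
S_xy = sum((xi - xbar)(yi - ybar)) = 782.6000.
b1 = S_xy / S_xx = 782.6000 / 152.8000 = 5.1217.

5.1217


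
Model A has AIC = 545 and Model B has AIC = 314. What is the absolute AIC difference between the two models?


|AIC_A - AIC_B| = |545 - 314| = 231.
Model B is preferred (lower AIC).

231


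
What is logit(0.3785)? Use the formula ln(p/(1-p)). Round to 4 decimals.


The odds are p/(1-p) = 0.3785 / 0.6215 = 0.6090.
logit(p) = ln(0.6090) = -0.4959.

-0.4959


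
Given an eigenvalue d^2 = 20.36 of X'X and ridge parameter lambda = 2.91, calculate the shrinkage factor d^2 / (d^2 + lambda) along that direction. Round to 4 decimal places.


Compute the denominator: 20.36 + 2.91 = 23.2700.
Shrinkage factor = 20.36 / 23.2700 = 0.8749.

0.8749


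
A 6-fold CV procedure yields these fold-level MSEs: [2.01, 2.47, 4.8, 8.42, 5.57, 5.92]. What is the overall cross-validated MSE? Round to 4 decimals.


Total MSE across folds = 29.1900.
CV-MSE = 29.1900/6 = 4.8650.

4.8650


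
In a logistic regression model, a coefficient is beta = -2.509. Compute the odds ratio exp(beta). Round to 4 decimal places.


The odds ratio is computed as:
OR = e^(-2.509) = 0.0813.

0.0813
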